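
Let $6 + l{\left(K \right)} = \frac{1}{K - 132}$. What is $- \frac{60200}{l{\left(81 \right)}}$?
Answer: $\frac{3070200}{307} \approx 10001.0$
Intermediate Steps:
$l{\left(K \right)} = -6 + \frac{1}{-132 + K}$ ($l{\left(K \right)} = -6 + \frac{1}{K - 132} = -6 + \frac{1}{-132 + K}$)
$- \frac{60200}{l{\left(81 \right)}} = - \frac{60200}{\frac{1}{-132 + 81} \left(793 - 486\right)} = - \frac{60200}{\frac{1}{-51} \left(793 - 486\right)} = - \frac{60200}{\left(- \frac{1}{51}\right) 307} = - \frac{60200}{- \frac{307}{51}} = \left(-60200\right) \left(- \frac{51}{307}\right) = \frac{3070200}{307}$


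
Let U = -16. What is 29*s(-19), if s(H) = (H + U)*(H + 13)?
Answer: 6090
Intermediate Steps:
s(H) = (-16 + H)*(13 + H) (s(H) = (H - 16)*(H + 13) = (-16 + H)*(13 + H))
29*s(-19) = 29*(-208 + (-19)² - 3*(-19)) = 29*(-208 + 361 + 57) = 29*210 = 6090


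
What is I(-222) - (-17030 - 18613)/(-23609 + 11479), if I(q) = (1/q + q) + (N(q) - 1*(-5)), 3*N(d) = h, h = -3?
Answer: -148742089/673215 ≈ -220.94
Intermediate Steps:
N(d) = -1 (N(d) = (⅓)*(-3) = -1)
I(q) = 4 + q + 1/q (I(q) = (1/q + q) + (-1 - 1*(-5)) = (q + 1/q) + (-1 + 5) = (q + 1/q) + 4 = 4 + q + 1/q)
I(-222) - (-17030 - 18613)/(-23609 + 11479) = (4 - 222 + 1/(-222)) - (-17030 - 18613)/(-23609 + 11479) = (4 - 222 - 1/222) - (-35643)/(-12130) = -48397/222 - (-35643)*(-1)/12130 = -48397/222 - 1*35643/12130 = -48397/222 - 35643/12130 = -148742089/673215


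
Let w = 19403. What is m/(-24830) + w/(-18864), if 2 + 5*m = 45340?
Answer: -1632069241/1170982800 ≈ -1.3938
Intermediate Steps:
m = 45338/5 (m = -⅖ + (⅕)*45340 = -⅖ + 9068 = 45338/5 ≈ 9067.6)
m/(-24830) + w/(-18864) = (45338/5)/(-24830) + 19403/(-18864) = (45338/5)*(-1/24830) + 19403*(-1/18864) = -22669/62075 - 19403/18864 = -1632069241/1170982800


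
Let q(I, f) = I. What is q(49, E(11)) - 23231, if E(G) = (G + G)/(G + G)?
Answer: -23182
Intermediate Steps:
E(G) = 1 (E(G) = (2*G)/((2*G)) = (2*G)*(1/(2*G)) = 1)
q(49, E(11)) - 23231 = 49 - 23231 = -23182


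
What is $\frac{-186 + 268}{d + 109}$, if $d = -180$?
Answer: $- \frac{82}{71} \approx -1.1549$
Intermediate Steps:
$\frac{-186 + 268}{d + 109} = \frac{-186 + 268}{-180 + 109} = \frac{82}{-71} = 82 \left(- \frac{1}{71}\right) = - \frac{82}{71}$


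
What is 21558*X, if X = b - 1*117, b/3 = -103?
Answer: -9183708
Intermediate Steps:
b = -309 (b = 3*(-103) = -309)
X = -426 (X = -309 - 1*117 = -309 - 117 = -426)
21558*X = 21558*(-426) = -9183708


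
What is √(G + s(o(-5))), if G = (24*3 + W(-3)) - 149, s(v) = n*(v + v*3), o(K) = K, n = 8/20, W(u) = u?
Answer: 2*I*√22 ≈ 9.3808*I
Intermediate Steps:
n = ⅖ (n = 8*(1/20) = ⅖ ≈ 0.40000)
s(v) = 8*v/5 (s(v) = 2*(v + v*3)/5 = 2*(v + 3*v)/5 = 2*(4*v)/5 = 8*v/5)
G = -80 (G = (24*3 - 3) - 149 = (72 - 3) - 149 = 69 - 149 = -80)
√(G + s(o(-5))) = √(-80 + (8/5)*(-5)) = √(-80 - 8) = √(-88) = 2*I*√22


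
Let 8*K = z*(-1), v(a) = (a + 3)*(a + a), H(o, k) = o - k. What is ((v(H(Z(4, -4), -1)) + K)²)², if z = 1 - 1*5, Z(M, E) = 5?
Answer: 2217373921/16 ≈ 1.3859e+8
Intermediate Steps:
z = -4 (z = 1 - 5 = -4)
v(a) = 2*a*(3 + a) (v(a) = (3 + a)*(2*a) = 2*a*(3 + a))
K = ½ (K = (-4*(-1))/8 = (⅛)*4 = ½ ≈ 0.50000)
((v(H(Z(4, -4), -1)) + K)²)² = ((2*(5 - 1*(-1))*(3 + (5 - 1*(-1))) + ½)²)² = ((2*(5 + 1)*(3 + (5 + 1)) + ½)²)² = ((2*6*(3 + 6) + ½)²)² = ((2*6*9 + ½)²)² = ((108 + ½)²)² = ((217/2)²)² = (47089/4)² = 2217373921/16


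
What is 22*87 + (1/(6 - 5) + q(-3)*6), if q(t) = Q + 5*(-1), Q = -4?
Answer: 1861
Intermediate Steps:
q(t) = -9 (q(t) = -4 + 5*(-1) = -4 - 5 = -9)
22*87 + (1/(6 - 5) + q(-3)*6) = 22*87 + (1/(6 - 5) - 9*6) = 1914 + (1/1 - 54) = 1914 + (1 - 54) = 1914 - 53 = 1861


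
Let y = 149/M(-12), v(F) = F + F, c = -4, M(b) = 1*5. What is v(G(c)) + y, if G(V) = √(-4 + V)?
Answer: 149/5 + 4*I*√2 ≈ 29.8 + 5.6569*I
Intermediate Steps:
M(b) = 5
v(F) = 2*F
y = 149/5 ≈ 29.800
v(G(c)) + y = 2*√(-4 - 4) + 149/5 = 2*√(-8) + 149/5 = 2*(2*I*√2) + 149/5 = 4*I*√2 + 149/5 = 149/5 + 4*I*√2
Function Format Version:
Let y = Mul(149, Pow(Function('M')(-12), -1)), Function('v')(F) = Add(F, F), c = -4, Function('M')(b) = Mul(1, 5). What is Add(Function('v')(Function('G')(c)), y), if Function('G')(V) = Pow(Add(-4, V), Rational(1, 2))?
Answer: Add(Rational(149, 5), Mul(4, I, Pow(2, Rational(1, 2)))) ≈ Add(29.800, Mul(5.6569, I))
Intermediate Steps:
Function('M')(b) = 5
Function('v')(F) = Mul(2, F)
y = Rational(149, 5) (y = Mul(149, Pow(5, -1)) = Mul(149, Rational(1, 5)) = Rational(149, 5) ≈ 29.800)
Add(Function('v')(Function('G')(c)), y) = Add(Mul(2, Pow(Add(-4, -4), Rational(1, 2))), Rational(149, 5)) = Add(Mul(2, Pow(-8, Rational(1, 2))), Rational(149, 5)) = Add(Mul(2, Mul(2, I, Pow(2, Rational(1, 2)))), Rational(149, 5)) = Add(Mul(4, I, Pow(2, Rational(1, 2))), Rational(149, 5)) = Add(Rational(149, 5), Mul(4, I, Pow(2, Rational(1, 2))))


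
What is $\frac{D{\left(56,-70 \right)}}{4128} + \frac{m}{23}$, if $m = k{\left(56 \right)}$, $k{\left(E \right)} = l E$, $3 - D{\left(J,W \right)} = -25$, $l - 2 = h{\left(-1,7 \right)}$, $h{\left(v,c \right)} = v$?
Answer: $\frac{57953}{23736} \approx 2.4416$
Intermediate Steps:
$l = 1$ ($l = 2 - 1 = 1$)
$D{\left(J,W \right)} = 28$ ($D{\left(J,W \right)} = 3 - -25 = 3 + 25 = 28$)
$k{\left(E \right)} = E$ ($k{\left(E \right)} = 1 E = E$)
$m = 56$
$\frac{D{\left(56,-70 \right)}}{4128} + \frac{m}{23} = \frac{28}{4128} + \frac{56}{23} = 28 \cdot \frac{1}{4128} + 56 \cdot \frac{1}{23} = \frac{7}{1032} + \frac{56}{23} = \frac{57953}{23736}$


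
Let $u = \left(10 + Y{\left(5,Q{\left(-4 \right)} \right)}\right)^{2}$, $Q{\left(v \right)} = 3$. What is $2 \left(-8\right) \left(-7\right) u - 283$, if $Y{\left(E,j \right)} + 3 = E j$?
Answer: $53925$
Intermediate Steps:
$Y{\left(E,j \right)} = -3 + E j$
$u = 484$ ($u = \left(10 + \left(-3 + 5 \cdot 3\right)\right)^{2} = \left(10 + \left(-3 + 15\right)\right)^{2} = \left(10 + 12\right)^{2} = 22^{2} = 484$)
$2 \left(-8\right) \left(-7\right) u - 283 = 2 \left(-8\right) \left(-7\right) 484 - 283 = \left(-16\right) \left(-7\right) 484 - 283 = 112 \cdot 484 - 283 = 54208 - 283 = 53925$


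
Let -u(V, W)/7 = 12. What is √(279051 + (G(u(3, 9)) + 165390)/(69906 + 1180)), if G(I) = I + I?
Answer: 4*√22033088603817/35543 ≈ 528.25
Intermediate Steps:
u(V, W) = -84 (u(V, W) = -7*12 = -84)
G(I) = 2*I
√(279051 + (G(u(3, 9)) + 165390)/(69906 + 1180)) = √(279051 + (2*(-84) + 165390)/(69906 + 1180)) = √(279051 + (-168 + 165390)/71086) = √(279051 + 165222*(1/71086)) = √(279051 + 82611/35543) = √(9918392304/35543) = 4*√22033088603817/35543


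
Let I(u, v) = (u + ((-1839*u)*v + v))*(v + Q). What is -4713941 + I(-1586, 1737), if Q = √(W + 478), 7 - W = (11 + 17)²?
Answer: 8800033580872 + 5066228149*I*√299 ≈ 8.8e+12 + 8.7603e+10*I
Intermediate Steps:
W = -777 (W = 7 - (11 + 17)² = 7 - 1*28² = 7 - 1*784 = 7 - 784 = -777)
Q = I*√299 (Q = √(-777 + 478) = √(-299) = I*√299 ≈ 17.292*I)
I(u, v) = (v + I*√299)*(u + v - 1839*u*v) (I(u, v) = (u + ((-1839*u)*v + v))*(v + I*√299) = (u + (-1839*u*v + v))*(v + I*√299) = (u + (v - 1839*u*v))*(v + I*√299) = (u + v - 1839*u*v)*(v + I*√299) = (v + I*√299)*(u + v - 1839*u*v))
-4713941 + I(-1586, 1737) = -4713941 + (1737² - 1586*1737 - 1839*(-1586)*1737² + I*(-1586)*√299 + I*1737*√299 - 1839*I*(-1586)*1737*√299) = -4713941 + (3017169 - 2754882 - 1839*(-1586)*3017169 - 1586*I*√299 + 1737*I*√299 + 5066227998*I*√299) = -4713941 + (3017169 - 2754882 + 8800038032526 - 1586*I*√299 + 1737*I*√299 + 5066227998*I*√299) = -4713941 + (8800038294813 + 5066228149*I*√299) = 8800033580872 + 5066228149*I*√299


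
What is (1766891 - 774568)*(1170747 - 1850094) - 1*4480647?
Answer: -674136133728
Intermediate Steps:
(1766891 - 774568)*(1170747 - 1850094) - 1*4480647 = 992323*(-679347) - 4480647 = -674131653081 - 4480647 = -674136133728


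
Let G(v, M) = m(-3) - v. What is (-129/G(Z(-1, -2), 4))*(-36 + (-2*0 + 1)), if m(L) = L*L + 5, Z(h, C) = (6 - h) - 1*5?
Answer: 1505/4 ≈ 376.25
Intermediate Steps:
Z(h, C) = 1 - h (Z(h, C) = (6 - h) - 5 = 1 - h)
m(L) = 5 + L² (m(L) = L² + 5 = 5 + L²)
G(v, M) = 14 - v (G(v, M) = (5 + (-3)²) - v = (5 + 9) - v = 14 - v)
(-129/G(Z(-1, -2), 4))*(-36 + (-2*0 + 1)) = (-129/(14 - (1 - 1*(-1))))*(-36 + (-2*0 + 1)) = (-129/(14 - (1 + 1)))*(-36 + (0 + 1)) = (-129/(14 - 1*2))*(-36 + 1) = -129/(14 - 2)*(-35) = -129/12*(-35) = -129*1/12*(-35) = -43/4*(-35) = 1505/4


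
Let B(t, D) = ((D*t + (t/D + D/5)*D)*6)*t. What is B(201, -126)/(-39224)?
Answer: 66178647/98060 ≈ 674.88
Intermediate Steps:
B(t, D) = t*(6*D*t + 6*D*(D/5 + t/D)) (B(t, D) = ((D*t + (t/D + D*(⅕))*D)*6)*t = ((D*t + (t/D + D/5)*D)*6)*t = ((D*t + (D/5 + t/D)*D)*6)*t = ((D*t + D*(D/5 + t/D))*6)*t = (6*D*t + 6*D*(D/5 + t/D))*t = t*(6*D*t + 6*D*(D/5 + t/D)))
B(201, -126)/(-39224) = ((6/5)*201*((-126)² + 5*201 + 5*(-126)*201))/(-39224) = ((6/5)*201*(15876 + 1005 - 126630))*(-1/39224) = ((6/5)*201*(-109749))*(-1/39224) = -132357294/5*(-1/39224) = 66178647/98060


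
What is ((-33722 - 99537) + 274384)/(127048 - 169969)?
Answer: -141125/42921 ≈ -3.2880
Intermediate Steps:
((-33722 - 99537) + 274384)/(127048 - 169969) = (-133259 + 274384)/(-42921) = 141125*(-1/42921) = -141125/42921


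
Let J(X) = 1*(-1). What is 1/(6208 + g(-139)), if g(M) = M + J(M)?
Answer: 1/6068 ≈ 0.00016480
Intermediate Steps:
J(X) = -1
g(M) = -1 + M (g(M) = M - 1 = -1 + M)
1/(6208 + g(-139)) = 1/(6208 + (-1 - 139)) = 1/(6208 - 140) = 1/6068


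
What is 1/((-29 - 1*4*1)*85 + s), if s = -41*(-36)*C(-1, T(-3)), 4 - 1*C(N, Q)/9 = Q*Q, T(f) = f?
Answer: -1/69225 ≈ -1.4446e-5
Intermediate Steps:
C(N, Q) = 36 - 9*Q² (C(N, Q) = 36 - 9*Q*Q = 36 - 9*Q²)
s = -66420 (s = -41*(-36)*(36 - 9*(-3)²) = -(-1476)*(36 - 9*9) = -(-1476)*(36 - 81) = -(-1476)*(-45) = -1*66420 = -66420)
1/((-29 - 1*4*1)*85 + s) = 1/((-29 - 1*4*1)*85 - 66420) = 1/((-29 - 4*1)*85 - 66420) = 1/((-29 - 4)*85 - 66420) = 1/(-33*85 - 66420) = 1/(-2805 - 66420) = 1/(-69225) = -1/69225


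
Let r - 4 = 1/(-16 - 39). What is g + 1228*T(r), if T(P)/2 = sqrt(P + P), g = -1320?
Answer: -1320 + 2456*sqrt(24090)/55 ≈ 5610.8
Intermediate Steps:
r = 219/55 (r = 4 + 1/(-16 - 39) = 4 + 1/(-55) = 4 - 1/55 = 219/55 ≈ 3.9818)
T(P) = 2*sqrt(2)*sqrt(P) (T(P) = 2*sqrt(P + P) = 2*sqrt(2*P) = 2*(sqrt(2)*sqrt(P)) = 2*sqrt(2)*sqrt(P))
g + 1228*T(r) = -1320 + 1228*(2*sqrt(2)*sqrt(219/55)) = -1320 + 1228*(2*sqrt(2)*(sqrt(12045)/55)) = -1320 + 1228*(2*sqrt(24090)/55) = -1320 + 2456*sqrt(24090)/55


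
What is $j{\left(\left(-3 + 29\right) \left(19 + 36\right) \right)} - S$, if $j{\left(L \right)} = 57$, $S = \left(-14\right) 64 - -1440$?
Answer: $-487$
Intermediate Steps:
$S = 544$ ($S = -896 + 1440 = 544$)
$j{\left(\left(-3 + 29\right) \left(19 + 36\right) \right)} - S = 57 - 544 = -487$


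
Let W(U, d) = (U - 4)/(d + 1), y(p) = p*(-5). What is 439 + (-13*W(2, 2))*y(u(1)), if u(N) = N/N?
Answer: 1187/3 ≈ 395.67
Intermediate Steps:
u(N) = 1
y(p) = -5*p
W(U, d) = (-4 + U)/(1 + d)
439 + (-13*W(2, 2))*y(u(1)) = 439 + (-13*(-4 + 2)/(1 + 2))*(-5*1) = 439 - 13*(-2)/3*(-5) = 439 - 13*(-2/3)*(-5) = 439 + (26/3)*(-5) = 439 - 130/3 = 1187/3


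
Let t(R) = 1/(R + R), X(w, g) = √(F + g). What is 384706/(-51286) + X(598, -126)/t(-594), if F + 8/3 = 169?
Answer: -192353/25643 - 4356*√3 ≈ -7552.3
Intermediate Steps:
F = 499/3 (F = -8/3 + 169 = 499/3 ≈ 166.33)
X(w, g) = √(499/3 + g)
t(R) = 1/(2*R)
384706/(-51286) + X(598, -126)/t(-594) = 384706/(-51286) + (√(1497 + 9*(-126))/3)/(((½)/(-594))) = 384706*(-1/51286) + (√(1497 - 1134)/3)/(((½)*(-1/594))) = -192353/25643 + (√363/3)/(-1/1188) = -192353/25643 + ((11*√3)/3)*(-1188) = -192353/25643 + (11*√3/3)*(-1188) = -192353/25643 - 4356*√3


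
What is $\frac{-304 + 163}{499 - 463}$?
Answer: $- \frac{47}{12} \approx -3.9167$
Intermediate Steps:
$\frac{-304 + 163}{499 - 463} = - \frac{141}{36} = \left(-141\right) \frac{1}{36} = - \frac{47}{12}$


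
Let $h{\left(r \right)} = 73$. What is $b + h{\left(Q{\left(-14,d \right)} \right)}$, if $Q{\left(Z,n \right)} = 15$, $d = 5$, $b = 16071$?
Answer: $16144$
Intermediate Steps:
$b + h{\left(Q{\left(-14,d \right)} \right)} = 16071 + 73 = 16144$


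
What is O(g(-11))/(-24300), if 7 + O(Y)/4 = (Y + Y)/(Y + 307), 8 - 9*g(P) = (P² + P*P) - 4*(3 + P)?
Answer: 18011/15169275 ≈ 0.0011873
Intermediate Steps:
g(P) = 20/9 - 2*P²/9 + 4*P/9 (g(P) = 8/9 - ((P² + P*P) - 4*(3 + P))/9 = 8/9 - ((P² + P²) + (-12 - 4*P))/9 = 8/9 - (2*P² + (-12 - 4*P))/9 = 8/9 - (-12 - 4*P + 2*P²)/9 = 8/9 + (4/3 - 2*P²/9 + 4*P/9) = 20/9 - 2*P²/9 + 4*P/9)
O(Y) = -28 + 8*Y/(307 + Y) (O(Y) = -28 + 4*((Y + Y)/(Y + 307)) = -28 + 4*((2*Y)/(307 + Y)) = -28 + 4*(2*Y/(307 + Y)) = -28 + 8*Y/(307 + Y))
O(g(-11))/(-24300) = (4*(-2149 - 5*(20/9 - 2/9*(-11)² + (4/9)*(-11)))/(307 + (20/9 - 2/9*(-11)² + (4/9)*(-11))))/(-24300) = (4*(-2149 - 5*(20/9 - 2/9*121 - 44/9))/(307 + (20/9 - 2/9*121 - 44/9)))*(-1/24300) = (4*(-2149 - 5*(20/9 - 242/9 - 44/9))/(307 + (20/9 - 242/9 - 44/9)))*(-1/24300) = (4*(-2149 - 5*(-266/9))/(307 - 266/9))*(-1/24300) = (4*(-2149 + 1330/9)/(2497/9))*(-1/24300) = (4*(9/2497)*(-18011/9))*(-1/24300) = -72044/2497*(-1/24300) = 18011/15169275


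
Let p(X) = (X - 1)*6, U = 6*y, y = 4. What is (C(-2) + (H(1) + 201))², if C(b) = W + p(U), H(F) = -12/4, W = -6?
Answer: 108900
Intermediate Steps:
H(F) = -3 (H(F) = -12*¼ = -3)
U = 24 (U = 6*4 = 24)
p(X) = -6 + 6*X (p(X) = (-1 + X)*6 = -6 + 6*X)
C(b) = 132 (C(b) = -6 + (-6 + 6*24) = -6 + (-6 + 144) = -6 + 138 = 132)
(C(-2) + (H(1) + 201))² = (132 + (-3 + 201))² = (132 + 198)² = 330² = 108900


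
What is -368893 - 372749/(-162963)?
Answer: -60115537210/162963 ≈ -3.6889e+5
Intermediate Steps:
-368893 - 372749/(-162963) = -368893 - 372749*(-1/162963) = -368893 + 372749/162963 = -60115537210/162963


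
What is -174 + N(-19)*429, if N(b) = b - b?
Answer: -174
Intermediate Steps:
N(b) = 0
-174 + N(-19)*429 = -174 + 0*429 = -174 + 0 = -174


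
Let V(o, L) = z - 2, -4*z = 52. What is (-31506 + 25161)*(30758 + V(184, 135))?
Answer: -195064335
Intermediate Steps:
z = -13 (z = -¼*52 = -13)
V(o, L) = -15 (V(o, L) = -13 - 2 = -15)
(-31506 + 25161)*(30758 + V(184, 135)) = (-31506 + 25161)*(30758 - 15) = -6345*30743 = -195064335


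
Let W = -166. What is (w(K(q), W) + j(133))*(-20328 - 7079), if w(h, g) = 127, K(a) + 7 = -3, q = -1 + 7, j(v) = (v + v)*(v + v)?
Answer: -1942690381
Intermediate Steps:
j(v) = 4*v² (j(v) = (2*v)*(2*v) = 4*v²)
q = 6
K(a) = -10 (K(a) = -7 - 3 = -10)
(w(K(q), W) + j(133))*(-20328 - 7079) = (127 + 4*133²)*(-20328 - 7079) = (127 + 4*17689)*(-27407) = (127 + 70756)*(-27407) = 70883*(-27407) = -1942690381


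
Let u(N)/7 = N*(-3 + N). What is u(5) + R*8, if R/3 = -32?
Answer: -698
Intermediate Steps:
R = -96 (R = 3*(-32) = -96)
u(N) = 7*N*(-3 + N) (u(N) = 7*(N*(-3 + N)) = 7*N*(-3 + N))
u(5) + R*8 = 7*5*(-3 + 5) - 96*8 = 7*5*2 - 768 = 70 - 768 = -698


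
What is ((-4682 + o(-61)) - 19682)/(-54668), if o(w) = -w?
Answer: 24303/54668 ≈ 0.44456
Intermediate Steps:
((-4682 + o(-61)) - 19682)/(-54668) = ((-4682 - 1*(-61)) - 19682)/(-54668) = ((-4682 + 61) - 19682)*(-1/54668) = (-4621 - 19682)*(-1/54668) = -24303*(-1/54668) = 24303/54668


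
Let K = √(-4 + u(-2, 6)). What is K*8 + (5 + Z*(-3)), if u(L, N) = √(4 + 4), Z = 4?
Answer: -7 + 8*I*√(4 - 2*√2) ≈ -7.0 + 8.6591*I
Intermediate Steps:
u(L, N) = 2*√2 (u(L, N) = √8 = 2*√2)
K = √(-4 + 2*√2) ≈ 1.0824*I
K*8 + (5 + Z*(-3)) = √(-4 + 2*√2)*8 + (5 + 4*(-3)) = 8*√(-4 + 2*√2) + (5 - 12) = 8*√(-4 + 2*√2) - 7 = -7 + 8*√(-4 + 2*√2)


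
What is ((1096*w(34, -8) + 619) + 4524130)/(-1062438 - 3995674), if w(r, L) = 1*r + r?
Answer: -4599277/5058112 ≈ -0.90929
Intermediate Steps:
w(r, L) = 2*r (w(r, L) = r + r = 2*r)
((1096*w(34, -8) + 619) + 4524130)/(-1062438 - 3995674) = ((1096*(2*34) + 619) + 4524130)/(-1062438 - 3995674) = ((1096*68 + 619) + 4524130)/(-5058112) = ((74528 + 619) + 4524130)*(-1/5058112) = (75147 + 4524130)*(-1/5058112) = 4599277*(-1/5058112) = -4599277/5058112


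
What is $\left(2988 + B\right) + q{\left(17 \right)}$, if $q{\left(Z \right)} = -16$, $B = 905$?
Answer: $3877$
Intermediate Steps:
$\left(2988 + B\right) + q{\left(17 \right)} = \left(2988 + 905\right) - 16 = 3893 - 16 = 3877$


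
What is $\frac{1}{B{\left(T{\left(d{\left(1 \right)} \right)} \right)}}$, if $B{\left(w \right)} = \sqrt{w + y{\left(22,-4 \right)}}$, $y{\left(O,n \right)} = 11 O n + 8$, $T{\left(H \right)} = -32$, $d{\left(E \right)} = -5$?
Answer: $- \frac{i \sqrt{62}}{248} \approx - 0.03175 i$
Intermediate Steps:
$y{\left(O,n \right)} = 8 + 11 O n$ ($y{\left(O,n \right)} = 11 O n + 8 = 8 + 11 O n$)
$B{\left(w \right)} = \sqrt{-960 + w}$ ($B{\left(w \right)} = \sqrt{w + \left(8 + 11 \cdot 22 \left(-4\right)\right)} = \sqrt{w + \left(8 - 968\right)} = \sqrt{w - 960} = \sqrt{-960 + w}$)
$\frac{1}{B{\left(T{\left(d{\left(1 \right)} \right)} \right)}} = \frac{1}{\sqrt{-960 - 32}} = \frac{1}{\sqrt{-992}} = \frac{1}{4 i \sqrt{62}} = - \frac{i \sqrt{62}}{248}$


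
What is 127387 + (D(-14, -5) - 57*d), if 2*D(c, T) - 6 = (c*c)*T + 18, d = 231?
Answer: 113742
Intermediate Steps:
D(c, T) = 12 + T*c²/2 (D(c, T) = 3 + ((c*c)*T + 18)/2 = 3 + (c²*T + 18)/2 = 3 + (T*c² + 18)/2 = 3 + (18 + T*c²)/2 = 3 + (9 + T*c²/2) = 12 + T*c²/2)
127387 + (D(-14, -5) - 57*d) = 127387 + ((12 + (½)*(-5)*(-14)²) - 57*231) = 127387 + ((12 + (½)*(-5)*196) - 13167) = 127387 + ((12 - 490) - 13167) = 127387 + (-478 - 13167) = 127387 - 13645 = 113742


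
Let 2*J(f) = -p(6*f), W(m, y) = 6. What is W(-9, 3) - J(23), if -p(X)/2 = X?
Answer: -132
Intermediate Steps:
p(X) = -2*X
J(f) = 6*f (J(f) = (-(-2)*6*f)/2 = (-(-12)*f)/2 = (12*f)/2 = 6*f)
W(-9, 3) - J(23) = 6 - 6*23 = 6 - 1*138 = 6 - 138 = -132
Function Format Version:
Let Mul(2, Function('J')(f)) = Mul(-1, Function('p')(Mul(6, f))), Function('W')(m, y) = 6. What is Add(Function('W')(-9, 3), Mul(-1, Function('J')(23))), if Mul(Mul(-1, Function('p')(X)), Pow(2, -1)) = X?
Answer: -132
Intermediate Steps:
Function('p')(X) = Mul(-2, X)
Function('J')(f) = Mul(6, f) (Function('J')(f) = Mul(Rational(1, 2), Mul(-1, Mul(-2, Mul(6, f)))) = Mul(Rational(1, 2), Mul(-1, Mul(-12, f))) = Mul(Rational(1, 2), Mul(12, f)) = Mul(6, f))
Add(Function('W')(-9, 3), Mul(-1, Function('J')(23))) = Add(6, Mul(-1, Mul(6, 23))) = Add(6, Mul(-1, 138)) = Add(6, -138) = -132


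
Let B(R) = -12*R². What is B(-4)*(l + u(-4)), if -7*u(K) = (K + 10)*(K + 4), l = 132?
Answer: -25344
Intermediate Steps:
u(K) = -(4 + K)*(10 + K)/7 (u(K) = -(K + 10)*(K + 4)/7 = -(10 + K)*(4 + K)/7 = -(4 + K)*(10 + K)/7)
B(-4)*(l + u(-4)) = (-12*(-4)²)*(132 + (-40/7 - 2*(-4) - ⅐*(-4)²)) = (-12*16)*(132 + (-40/7 + 8 - ⅐*16)) = -192*(132 + (-40/7 + 8 - 16/7)) = -192*(132 + 0) = -192*132 = -25344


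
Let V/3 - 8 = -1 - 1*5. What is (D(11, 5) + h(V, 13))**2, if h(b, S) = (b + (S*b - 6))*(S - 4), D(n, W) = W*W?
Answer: 528529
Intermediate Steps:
V = 6 (V = 24 + 3*(-1 - 1*5) = 24 + 3*(-1 - 5) = 24 + 3*(-6) = 24 - 18 = 6)
D(n, W) = W**2
h(b, S) = (-4 + S)*(-6 + b + S*b) (h(b, S) = (b + (-6 + S*b))*(-4 + S) = (-6 + b + S*b)*(-4 + S) = (-4 + S)*(-6 + b + S*b))
(D(11, 5) + h(V, 13))**2 = (5**2 + (24 - 6*13 - 4*6 + 6*13**2 - 3*13*6))**2 = (25 + (24 - 78 - 24 + 6*169 - 234))**2 = (25 + (24 - 78 - 24 + 1014 - 234))**2 = (25 + 702)**2 = 727**2 = 528529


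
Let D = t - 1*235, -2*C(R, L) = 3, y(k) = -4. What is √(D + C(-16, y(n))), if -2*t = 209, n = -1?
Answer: I*√341 ≈ 18.466*I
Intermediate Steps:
C(R, L) = -3/2 (C(R, L) = -½*3 = -3/2)
t = -209/2 (t = -½*209 = -209/2 ≈ -104.50)
D = -679/2 (D = -209/2 - 1*235 = -209/2 - 235 = -679/2 ≈ -339.50)
√(D + C(-16, y(n))) = √(-679/2 - 3/2) = √(-341) = I*√341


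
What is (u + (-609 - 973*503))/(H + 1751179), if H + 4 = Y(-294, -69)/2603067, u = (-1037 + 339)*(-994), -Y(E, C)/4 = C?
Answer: 176821135176/1519475284667 ≈ 0.11637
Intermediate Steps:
Y(E, C) = -4*C
u = 693812 (u = -698*(-994) = 693812)
H = -3470664/867689 (H = -4 - 4*(-69)/2603067 = -4 + 276*(1/2603067) = -4 + 92/867689 = -3470664/867689 ≈ -3.9999)
(u + (-609 - 973*503))/(H + 1751179) = (693812 + (-609 - 973*503))/(-3470664/867689 + 1751179) = (693812 + (-609 - 489419))/(1519475284667/867689) = (693812 - 490028)*(867689/1519475284667) = 203784*(867689/1519475284667) = 176821135176/1519475284667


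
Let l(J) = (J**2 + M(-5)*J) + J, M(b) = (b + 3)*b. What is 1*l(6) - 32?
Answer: 70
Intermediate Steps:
M(b) = b*(3 + b) (M(b) = (3 + b)*b = b*(3 + b))
l(J) = J**2 + 11*J (l(J) = (J**2 + (-5*(3 - 5))*J) + J = (J**2 + (-5*(-2))*J) + J = (J**2 + 10*J) + J = J**2 + 11*J)
1*l(6) - 32 = 1*(6*(11 + 6)) - 32 = 1*(6*17) - 32 = 1*102 - 32 = 102 - 32 = 70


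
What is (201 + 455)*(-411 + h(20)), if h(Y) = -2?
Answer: -270928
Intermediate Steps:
(201 + 455)*(-411 + h(20)) = (201 + 455)*(-411 - 2) = 656*(-413) = -270928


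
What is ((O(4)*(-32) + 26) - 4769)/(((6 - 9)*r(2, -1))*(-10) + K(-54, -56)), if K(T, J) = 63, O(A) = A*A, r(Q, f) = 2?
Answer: -5255/123 ≈ -42.724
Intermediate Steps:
O(A) = A²
((O(4)*(-32) + 26) - 4769)/(((6 - 9)*r(2, -1))*(-10) + K(-54, -56)) = ((4²*(-32) + 26) - 4769)/(((6 - 9)*2)*(-10) + 63) = ((16*(-32) + 26) - 4769)/(-3*2*(-10) + 63) = ((-512 + 26) - 4769)/(-6*(-10) + 63) = (-486 - 4769)/(60 + 63) = -5255/123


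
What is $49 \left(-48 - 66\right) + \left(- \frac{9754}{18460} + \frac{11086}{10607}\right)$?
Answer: $- \frac{546833386019}{97902610} \approx -5585.5$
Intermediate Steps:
$49 \left(-48 - 66\right) + \left(- \frac{9754}{18460} + \frac{11086}{10607}\right) = 49 \left(-114\right) + \left(\left(-9754\right) \frac{1}{18460} + 11086 \cdot \frac{1}{10607}\right) = -5586 + \left(- \frac{4877}{9230} + \frac{11086}{10607}\right) = -5586 + \frac{50593441}{97902610} = - \frac{546833386019}{97902610}$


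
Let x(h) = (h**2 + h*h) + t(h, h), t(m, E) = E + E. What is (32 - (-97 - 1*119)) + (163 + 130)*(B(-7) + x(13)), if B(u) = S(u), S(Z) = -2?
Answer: 106314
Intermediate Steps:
t(m, E) = 2*E
B(u) = -2
x(h) = 2*h + 2*h**2 (x(h) = (h**2 + h*h) + 2*h = (h**2 + h**2) + 2*h = 2*h**2 + 2*h = 2*h + 2*h**2)
(32 - (-97 - 1*119)) + (163 + 130)*(B(-7) + x(13)) = (32 - (-97 - 1*119)) + (163 + 130)*(-2 + 2*13*(1 + 13)) = (32 - (-97 - 119)) + 293*(-2 + 2*13*14) = (32 - 1*(-216)) + 293*(-2 + 364) = (32 + 216) + 293*362 = 248 + 106066 = 106314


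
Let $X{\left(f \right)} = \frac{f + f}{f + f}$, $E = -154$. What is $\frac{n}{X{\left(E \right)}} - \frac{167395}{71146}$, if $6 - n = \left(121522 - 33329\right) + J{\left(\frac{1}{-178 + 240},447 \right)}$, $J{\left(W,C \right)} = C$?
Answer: $- \frac{6306121959}{71146} \approx -88636.0$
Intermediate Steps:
$X{\left(f \right)} = 1$ ($X{\left(f \right)} = \frac{2 f}{2 f} = 2 f \frac{1}{2 f} = 1$)
$n = -88634$ ($n = 6 - \left(\left(121522 - 33329\right) + 447\right) = 6 - \left(88193 + 447\right) = 6 - 88640 = -88634$)
$\frac{n}{X{\left(E \right)}} - \frac{167395}{71146} = - \frac{88634}{1} - \frac{167395}{71146} = \left(-88634\right) 1 - \frac{167395}{71146} = -88634 - \frac{167395}{71146} = - \frac{6306121959}{71146}$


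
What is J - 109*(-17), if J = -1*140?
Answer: 1713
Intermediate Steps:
J = -140
J - 109*(-17) = -140 - 109*(-17) = -140 + 1853 = 1713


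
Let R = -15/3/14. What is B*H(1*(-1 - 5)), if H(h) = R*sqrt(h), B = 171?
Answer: -855*I*sqrt(6)/14 ≈ -149.59*I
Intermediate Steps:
R = -5/14 (R = -15*1/3*(1/14) = -5*1/14 = -5/14 ≈ -0.35714)
H(h) = -5*sqrt(h)/14
B*H(1*(-1 - 5)) = 171*(-5*sqrt(-1 - 5)/14) = 171*(-5*I*sqrt(6)/14) = -855*I*sqrt(6)/14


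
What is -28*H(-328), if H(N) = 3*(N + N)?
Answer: 55104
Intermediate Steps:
H(N) = 6*N (H(N) = 3*(2*N) = 6*N)
-28*H(-328) = -168*(-328) = -28*(-1968) = 55104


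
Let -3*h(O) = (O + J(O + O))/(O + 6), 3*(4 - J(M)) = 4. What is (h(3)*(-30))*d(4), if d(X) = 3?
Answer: 170/9 ≈ 18.889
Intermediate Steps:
J(M) = 8/3 (J(M) = 4 - ⅓*4 = 4 - 4/3 = 8/3)
h(O) = -(8/3 + O)/(3*(6 + O)) (h(O) = -(O + 8/3)/(3*(O + 6)) = -(8/3 + O)/(3*(6 + O)))
(h(3)*(-30))*d(4) = (((-8 - 3*3)/(9*(6 + 3)))*(-30))*3 = (((⅑)*(-8 - 9)/9)*(-30))*3 = (((⅑)*(⅑)*(-17))*(-30))*3 = -17/81*(-30)*3 = (170/27)*3 = 170/9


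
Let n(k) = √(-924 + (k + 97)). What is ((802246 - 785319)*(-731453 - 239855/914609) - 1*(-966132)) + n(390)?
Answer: -11323173348640176/914609 + I*√437 ≈ -1.238e+10 + 20.905*I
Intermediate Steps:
n(k) = √(-827 + k) (n(k) = √(-924 + (97 + k)) = √(-827 + k))
((802246 - 785319)*(-731453 - 239855/914609) - 1*(-966132)) + n(390) = ((802246 - 785319)*(-731453 - 239855/914609) - 1*(-966132)) + √(-827 + 390) = (16927*(-731453 - 239855*1/914609) + 966132) + √(-437) = (16927*(-731453 - 239855/914609) + 966132) + I*√437 = (16927*(-668993736732/914609) + 966132) + I*√437 = (-11324056981662564/914609 + 966132) + I*√437 = -11323173348640176/914609 + I*√437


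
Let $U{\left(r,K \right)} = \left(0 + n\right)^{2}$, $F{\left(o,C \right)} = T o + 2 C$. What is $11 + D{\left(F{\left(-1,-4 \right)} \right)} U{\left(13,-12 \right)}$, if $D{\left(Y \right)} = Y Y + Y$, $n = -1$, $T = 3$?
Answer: $121$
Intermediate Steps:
$F{\left(o,C \right)} = 2 C + 3 o$ ($F{\left(o,C \right)} = 3 o + 2 C = 2 C + 3 o$)
$U{\left(r,K \right)} = 1$ ($U{\left(r,K \right)} = \left(0 - 1\right)^{2} = \left(-1\right)^{2} = 1$)
$D{\left(Y \right)} = Y + Y^{2}$ ($D{\left(Y \right)} = Y^{2} + Y = Y + Y^{2}$)
$11 + D{\left(F{\left(-1,-4 \right)} \right)} U{\left(13,-12 \right)} = 11 + \left(2 \left(-4\right) + 3 \left(-1\right)\right) \left(1 + \left(2 \left(-4\right) + 3 \left(-1\right)\right)\right) 1 = 11 + \left(-8 - 3\right) \left(1 - 11\right) 1 = 11 + - 11 \left(1 - 11\right) 1 = 11 + \left(-11\right) \left(-10\right) 1 = 11 + 110 \cdot 1 = 11 + 110 = 121$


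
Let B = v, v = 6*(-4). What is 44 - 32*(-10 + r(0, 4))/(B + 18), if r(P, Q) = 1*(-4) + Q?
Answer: -28/3 ≈ -9.3333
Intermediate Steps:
v = -24
r(P, Q) = -4 + Q
B = -24
44 - 32*(-10 + r(0, 4))/(B + 18) = 44 - 32*(-10 + (-4 + 4))/(-24 + 18) = 44 - 32*(-10 + 0)/(-6) = 44 - (-320)*(-1)/6 = 44 - 32*5/3 = 44 - 160/3 = -28/3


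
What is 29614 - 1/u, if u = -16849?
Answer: 498966287/16849 ≈ 29614.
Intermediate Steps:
29614 - 1/u = 29614 - 1/(-16849) = 29614 - 1*(-1/16849) = 29614 + 1/16849 = 498966287/16849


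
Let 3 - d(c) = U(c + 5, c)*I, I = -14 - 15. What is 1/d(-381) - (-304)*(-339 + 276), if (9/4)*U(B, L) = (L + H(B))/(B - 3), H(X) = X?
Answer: -1877754429/98045 ≈ -19152.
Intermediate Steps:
I = -29
U(B, L) = 4*(B + L)/(9*(-3 + B)) (U(B, L) = 4*((L + B)/(B - 3))/9 = 4*((B + L)/(-3 + B))/9 = 4*(B + L)/(9*(-3 + B)))
d(c) = 3 + 116*(5 + 2*c)/(9*(2 + c)) (d(c) = 3 - 4*((c + 5) + c)/(9*(-3 + (c + 5)))*(-29) = 3 - 4*((5 + c) + c)/(9*(-3 + (5 + c)))*(-29) = 3 - 4*(5 + 2*c)/(9*(2 + c))*(-29) = 3 - (-116)*(5 + 2*c)/(9*(2 + c)) = 3 + 116*(5 + 2*c)/(9*(2 + c)))
1/d(-381) - (-304)*(-339 + 276) = 1/((634 + 259*(-381))/(9*(2 - 381))) - (-304)*(-339 + 276) = 1/((1/9)*(634 - 98679)/(-379)) - (-304)*(-63) = 1/((1/9)*(-1/379)*(-98045)) - 1*19152 = 1/(98045/3411) - 19152 = 3411/98045 - 19152 = -1877754429/98045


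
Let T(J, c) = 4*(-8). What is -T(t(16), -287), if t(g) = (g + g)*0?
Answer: 32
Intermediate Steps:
t(g) = 0 (t(g) = (2*g)*0 = 0)
T(J, c) = -32
-T(t(16), -287) = -1*(-32) = 32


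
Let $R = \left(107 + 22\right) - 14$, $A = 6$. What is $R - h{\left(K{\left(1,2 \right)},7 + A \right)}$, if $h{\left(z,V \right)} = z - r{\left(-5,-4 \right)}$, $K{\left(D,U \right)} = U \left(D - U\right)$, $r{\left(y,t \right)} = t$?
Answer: $113$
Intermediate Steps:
$R = 115$ ($R = 129 - 14 = 115$)
$h{\left(z,V \right)} = 4 + z$ ($h{\left(z,V \right)} = z - -4 = z + 4 = 4 + z$)
$R - h{\left(K{\left(1,2 \right)},7 + A \right)} = 115 - \left(4 + 2 \left(1 - 2\right)\right) = 115 - \left(4 + 2 \left(-1\right)\right) = 115 - \left(4 - 2\right) = 115 - 2 = 113$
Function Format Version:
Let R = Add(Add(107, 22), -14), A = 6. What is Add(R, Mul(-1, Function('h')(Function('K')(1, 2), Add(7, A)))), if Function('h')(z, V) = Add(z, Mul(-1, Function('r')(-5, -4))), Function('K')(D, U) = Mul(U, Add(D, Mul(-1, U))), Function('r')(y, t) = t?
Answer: 113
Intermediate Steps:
R = 115 (R = Add(129, -14) = 115)
Function('h')(z, V) = Add(4, z) (Function('h')(z, V) = Add(z, Mul(-1, -4)) = Add(z, 4) = Add(4, z))
Add(R, Mul(-1, Function('h')(Function('K')(1, 2), Add(7, A)))) = Add(115, Mul(-1, Add(4, Mul(2, Add(1, Mul(-1, 2)))))) = Add(115, Mul(-1, Add(4, Mul(2, Add(1, -2))))) = Add(115, Mul(-1, Add(4, Mul(2, -1)))) = Add(115, Mul(-1, Add(4, -2))) = Add(115, Mul(-1, 2)) = Add(115, -2) = 113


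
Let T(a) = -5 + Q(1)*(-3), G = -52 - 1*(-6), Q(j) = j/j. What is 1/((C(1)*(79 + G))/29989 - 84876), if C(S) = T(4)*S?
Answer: -29989/2545346628 ≈ -1.1782e-5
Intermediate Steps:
Q(j) = 1
G = -46 (G = -52 + 6 = -46)
T(a) = -8 (T(a) = -5 + 1*(-3) = -5 - 3 = -8)
C(S) = -8*S
1/((C(1)*(79 + G))/29989 - 84876) = 1/(((-8*1)*(79 - 46))/29989 - 84876) = 1/(-8*33*(1/29989) - 84876) = 1/(-264*1/29989 - 84876) = 1/(-264/29989 - 84876) = 1/(-2545346628/29989) = -29989/2545346628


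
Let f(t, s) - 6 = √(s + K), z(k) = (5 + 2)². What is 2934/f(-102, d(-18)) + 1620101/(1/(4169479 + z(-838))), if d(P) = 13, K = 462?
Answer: 2965469795724388/439 + 14670*√19/439 ≈ 6.7551e+12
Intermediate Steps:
z(k) = 49 (z(k) = 7² = 49)
f(t, s) = 6 + √(462 + s) (f(t, s) = 6 + √(s + 462) = 6 + √(462 + s))
2934/f(-102, d(-18)) + 1620101/(1/(4169479 + z(-838))) = 2934/(6 + √(462 + 13)) + 1620101/(1/(4169479 + 49)) = 2934/(6 + √475) + 1620101/(1/4169528) = 2934/(6 + 5*√19) + 1620101/(1/4169528) = 2934/(6 + 5*√19) + 1620101*4169528 = 2934/(6 + 5*√19) + 6755056482328 = 6755056482328 + 2934/(6 + 5*√19)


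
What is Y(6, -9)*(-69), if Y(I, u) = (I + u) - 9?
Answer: 828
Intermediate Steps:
Y(I, u) = -9 + I + u
Y(6, -9)*(-69) = (-9 + 6 - 9)*(-69) = -12*(-69) = 828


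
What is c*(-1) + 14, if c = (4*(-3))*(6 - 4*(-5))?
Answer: 326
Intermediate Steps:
c = -312 (c = -12*(6 + 20) = -12*26 = -312)
c*(-1) + 14 = -312*(-1) + 14 = 312 + 14 = 326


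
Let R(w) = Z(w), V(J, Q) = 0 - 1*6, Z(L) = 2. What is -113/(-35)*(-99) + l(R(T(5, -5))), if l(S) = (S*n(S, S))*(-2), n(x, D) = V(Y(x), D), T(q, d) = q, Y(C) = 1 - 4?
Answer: -10347/35 ≈ -295.63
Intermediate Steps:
Y(C) = -3
V(J, Q) = -6 (V(J, Q) = 0 - 6 = -6)
n(x, D) = -6
R(w) = 2
l(S) = 12*S (l(S) = (S*(-6))*(-2) = -6*S*(-2) = 12*S)
-113/(-35)*(-99) + l(R(T(5, -5))) = -113/(-35)*(-99) + 12*2 = -113*(-1/35)*(-99) + 24 = (113/35)*(-99) + 24 = -11187/35 + 24 = -10347/35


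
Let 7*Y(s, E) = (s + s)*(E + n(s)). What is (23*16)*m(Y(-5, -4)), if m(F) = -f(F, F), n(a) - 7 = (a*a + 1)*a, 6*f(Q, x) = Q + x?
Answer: -467360/21 ≈ -22255.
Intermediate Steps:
f(Q, x) = Q/6 + x/6 (f(Q, x) = (Q + x)/6 = Q/6 + x/6)
n(a) = 7 + a*(1 + a**2) (n(a) = 7 + (a*a + 1)*a = 7 + (a**2 + 1)*a = 7 + (1 + a**2)*a = 7 + a*(1 + a**2))
Y(s, E) = 2*s*(7 + E + s + s**3)/7 (Y(s, E) = ((s + s)*(E + (7 + s + s**3)))/7 = ((2*s)*(7 + E + s + s**3))/7 = (2*s*(7 + E + s + s**3))/7 = 2*s*(7 + E + s + s**3)/7)
m(F) = -F/3 (m(F) = -(F/6 + F/6) = -F/3)
(23*16)*m(Y(-5, -4)) = (23*16)*(-2*(-5)*(7 - 4 - 5 + (-5)**3)/21) = 368*(-2*(-5)*(7 - 4 - 5 - 125)/21) = 368*(-2*(-5)*(-127)/21) = 368*(-1/3*1270/7) = 368*(-1270/21) = -467360/21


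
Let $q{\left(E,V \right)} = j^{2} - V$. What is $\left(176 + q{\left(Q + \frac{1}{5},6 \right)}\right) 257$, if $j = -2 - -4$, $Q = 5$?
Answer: $44718$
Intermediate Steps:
$j = 2$ ($j = -2 + 4 = 2$)
$q{\left(E,V \right)} = 4 - V$ ($q{\left(E,V \right)} = 2^{2} - V = 4 - V$)
$\left(176 + q{\left(Q + \frac{1}{5},6 \right)}\right) 257 = \left(176 + \left(4 - 6\right)\right) 257 = \left(176 - 2\right) 257 = 174 \cdot 257 = 44718$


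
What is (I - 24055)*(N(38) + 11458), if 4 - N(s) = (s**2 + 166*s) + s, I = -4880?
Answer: -106249320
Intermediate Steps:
N(s) = 4 - s**2 - 167*s (N(s) = 4 - ((s**2 + 166*s) + s) = 4 - (s**2 + 167*s) = 4 + (-s**2 - 167*s) = 4 - s**2 - 167*s)
(I - 24055)*(N(38) + 11458) = (-4880 - 24055)*((4 - 1*38**2 - 167*38) + 11458) = -28935*((4 - 1*1444 - 6346) + 11458) = -28935*((4 - 1444 - 6346) + 11458) = -28935*(-7786 + 11458) = -28935*3672 = -106249320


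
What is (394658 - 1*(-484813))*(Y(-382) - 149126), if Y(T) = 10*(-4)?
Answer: -131187171186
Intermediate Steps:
Y(T) = -40
(394658 - 1*(-484813))*(Y(-382) - 149126) = (394658 - 1*(-484813))*(-40 - 149126) = (394658 + 484813)*(-149166) = 879471*(-149166) = -131187171186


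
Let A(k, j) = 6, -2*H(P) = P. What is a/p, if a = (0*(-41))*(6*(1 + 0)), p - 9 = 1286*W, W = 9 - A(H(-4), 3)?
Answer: 0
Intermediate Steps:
H(P) = -P/2
W = 3 (W = 9 - 1*6 = 9 - 6 = 3)
p = 3867 (p = 9 + 1286*3 = 9 + 3858 = 3867)
a = 0 (a = 0*(6*1) = 0*6 = 0)
a/p = 0/3867 = 0*(1/3867) = 0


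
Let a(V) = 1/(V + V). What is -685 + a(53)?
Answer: -72609/106 ≈ -684.99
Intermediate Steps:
a(V) = 1/(2*V)
-685 + a(53) = -685 + (½)/53 = -685 + (½)*(1/53) = -685 + 1/106 = -72609/106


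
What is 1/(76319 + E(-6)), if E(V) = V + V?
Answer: 1/76307 ≈ 1.3105e-5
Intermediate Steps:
E(V) = 2*V
1/(76319 + E(-6)) = 1/(76319 + 2*(-6)) = 1/(76319 - 12) = 1/76307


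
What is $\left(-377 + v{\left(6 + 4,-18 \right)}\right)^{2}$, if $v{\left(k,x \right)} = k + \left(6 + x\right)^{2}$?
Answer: $49729$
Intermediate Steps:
$\left(-377 + v{\left(6 + 4,-18 \right)}\right)^{2} = \left(-377 + \left(\left(6 + 4\right) + \left(6 - 18\right)^{2}\right)\right)^{2} = \left(-377 + \left(10 + \left(-12\right)^{2}\right)\right)^{2} = \left(-377 + \left(10 + 144\right)\right)^{2} = \left(-377 + 154\right)^{2} = \left(-223\right)^{2} = 49729$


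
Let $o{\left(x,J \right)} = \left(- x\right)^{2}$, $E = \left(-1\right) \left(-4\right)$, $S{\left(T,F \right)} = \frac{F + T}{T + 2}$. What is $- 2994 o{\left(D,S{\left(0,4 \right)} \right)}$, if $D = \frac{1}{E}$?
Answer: $- \frac{1497}{8} \approx -187.13$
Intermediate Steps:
$S{\left(T,F \right)} = \frac{F + T}{2 + T}$
$E = 4$
$D = \frac{1}{4} \approx 0.25$
$o{\left(x,J \right)} = x^{2}$
$- 2994 o{\left(D,S{\left(0,4 \right)} \right)} = - \frac{2994}{16} = \left(-2994\right) \frac{1}{16} = - \frac{1497}{8}$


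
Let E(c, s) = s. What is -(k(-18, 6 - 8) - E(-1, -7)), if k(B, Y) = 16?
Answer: -23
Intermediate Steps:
-(k(-18, 6 - 8) - E(-1, -7)) = -(16 - 1*(-7)) = -(16 + 7) = -1*23 = -23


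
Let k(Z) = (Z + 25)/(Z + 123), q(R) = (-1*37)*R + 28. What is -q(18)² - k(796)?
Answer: -374074257/919 ≈ -4.0705e+5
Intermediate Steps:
q(R) = 28 - 37*R (q(R) = -37*R + 28 = 28 - 37*R)
k(Z) = (25 + Z)/(123 + Z)
-q(18)² - k(796) = -(28 - 37*18)² - (25 + 796)/(123 + 796) = -(28 - 666)² - 821/919 = -1*(-638)² - 821/919 = -1*407044 - 1*821/919 = -407044 - 821/919 = -374074257/919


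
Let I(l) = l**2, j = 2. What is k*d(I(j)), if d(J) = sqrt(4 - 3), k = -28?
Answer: -28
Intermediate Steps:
d(J) = 1 (d(J) = sqrt(1) = 1)
k*d(I(j)) = -28*1 = -28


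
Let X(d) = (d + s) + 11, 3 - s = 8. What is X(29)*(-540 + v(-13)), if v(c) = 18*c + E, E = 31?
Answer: -26005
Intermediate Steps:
s = -5 (s = 3 - 1*8 = 3 - 8 = -5)
v(c) = 31 + 18*c (v(c) = 18*c + 31 = 31 + 18*c)
X(d) = 6 + d (X(d) = (d - 5) + 11 = (-5 + d) + 11 = 6 + d)
X(29)*(-540 + v(-13)) = (6 + 29)*(-540 + (31 + 18*(-13))) = 35*(-540 + (31 - 234)) = 35*(-540 - 203) = 35*(-743) = -26005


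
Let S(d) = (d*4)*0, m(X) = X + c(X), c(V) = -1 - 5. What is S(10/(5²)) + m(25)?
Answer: 19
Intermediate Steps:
c(V) = -6
m(X) = -6 + X (m(X) = X - 6 = -6 + X)
S(d) = 0 (S(d) = (4*d)*0 = 0)
S(10/(5²)) + m(25) = 0 + (-6 + 25) = 0 + 19 = 19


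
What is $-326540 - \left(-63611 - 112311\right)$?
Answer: $-150618$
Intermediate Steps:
$-326540 - \left(-63611 - 112311\right) = -326540 - -175922 = -326540 + 175922 = -150618$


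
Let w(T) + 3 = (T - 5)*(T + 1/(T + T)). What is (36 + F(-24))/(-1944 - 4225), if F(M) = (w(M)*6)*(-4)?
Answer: 33221/12338 ≈ 2.6926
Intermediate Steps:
w(T) = -3 + (-5 + T)*(T + 1/(2*T)) (w(T) = -3 + (T - 5)*(T + 1/(T + T)) = -3 + (-5 + T)*(T + 1/(2*T)))
F(M) = 60 - 24*M**2 + 60/M + 120*M (F(M) = ((-5/2 + M**2 - 5*M - 5/(2*M))*6)*(-4) = (-15 - 30*M - 15/M + 6*M**2)*(-4) = 60 - 24*M**2 + 60/M + 120*M)
(36 + F(-24))/(-1944 - 4225) = (36 + (60 - 24*(-24)**2 + 60/(-24) + 120*(-24)))/(-1944 - 4225) = (36 + (60 - 24*576 + 60*(-1/24) - 2880))/(-6169) = (36 + (60 - 13824 - 5/2 - 2880))*(-1/6169) = (36 - 33293/2)*(-1/6169) = -33221/2*(-1/6169) = 33221/12338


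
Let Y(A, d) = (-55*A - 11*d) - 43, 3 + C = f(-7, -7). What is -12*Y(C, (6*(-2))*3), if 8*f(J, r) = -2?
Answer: -6381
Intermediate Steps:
f(J, r) = -1/4 (f(J, r) = (1/8)*(-2) = -1/4)
C = -13/4 (C = -3 - 1/4 = -13/4 ≈ -3.2500)
Y(A, d) = -43 - 55*A - 11*d
-12*Y(C, (6*(-2))*3) = -12*(-43 - 55*(-13/4) - 11*6*(-2)*3) = -12*(-43 + 715/4 - (-132)*3) = -12*(-43 + 715/4 - 11*(-36)) = -12*(-43 + 715/4 + 396) = -12*2127/4 = -6381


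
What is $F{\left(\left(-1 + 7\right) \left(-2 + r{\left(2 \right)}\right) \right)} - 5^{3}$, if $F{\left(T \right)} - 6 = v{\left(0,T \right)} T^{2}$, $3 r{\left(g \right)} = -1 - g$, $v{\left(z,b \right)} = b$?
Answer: $-5951$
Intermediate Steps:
$r{\left(g \right)} = - \frac{1}{3} - \frac{g}{3}$ ($r{\left(g \right)} = \frac{-1 - g}{3} = - \frac{1}{3} - \frac{g}{3}$)
$F{\left(T \right)} = 6 + T^{3}$ ($F{\left(T \right)} = 6 + T T^{2} = 6 + T^{3}$)
$F{\left(\left(-1 + 7\right) \left(-2 + r{\left(2 \right)}\right) \right)} - 5^{3} = \left(6 + \left(\left(-1 + 7\right) \left(-2 - 1\right)\right)^{3}\right) - 5^{3} = \left(6 + \left(6 \left(-2 - 1\right)\right)^{3}\right) - 125 = \left(6 + \left(6 \left(-3\right)\right)^{3}\right) - 125 = \left(6 + \left(-18\right)^{3}\right) - 125 = \left(6 - 5832\right) - 125 = -5826 - 125 = -5951$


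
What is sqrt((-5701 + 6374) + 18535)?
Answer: 98*sqrt(2) ≈ 138.59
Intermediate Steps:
sqrt((-5701 + 6374) + 18535) = sqrt(673 + 18535) = sqrt(19208) = 98*sqrt(2)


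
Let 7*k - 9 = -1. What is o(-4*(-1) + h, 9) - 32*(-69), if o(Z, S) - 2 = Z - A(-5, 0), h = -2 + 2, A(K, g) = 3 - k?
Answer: 15485/7 ≈ 2212.1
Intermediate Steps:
k = 8/7 (k = 9/7 + (1/7)*(-1) = 9/7 - 1/7 = 8/7 ≈ 1.1429)
A(K, g) = 13/7 (A(K, g) = 3 - 1*8/7 = 3 - 8/7 = 13/7)
h = 0
o(Z, S) = 1/7 + Z (o(Z, S) = 2 + (Z - 1*13/7) = 2 + (Z - 13/7) = 2 + (-13/7 + Z) = 1/7 + Z)
o(-4*(-1) + h, 9) - 32*(-69) = (1/7 + (-4*(-1) + 0)) - 32*(-69) = (1/7 + (4 + 0)) + 2208 = (1/7 + 4) + 2208 = 29/7 + 2208 = 15485/7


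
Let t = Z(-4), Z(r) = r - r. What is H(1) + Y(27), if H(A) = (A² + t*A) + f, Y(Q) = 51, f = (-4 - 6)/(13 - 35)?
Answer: 577/11 ≈ 52.455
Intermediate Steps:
f = 5/11 (f = -10/(-22) = -10*(-1/22) = 5/11 ≈ 0.45455)
Z(r) = 0
t = 0
H(A) = 5/11 + A² (H(A) = (A² + 0*A) + 5/11 = (A² + 0) + 5/11 = A² + 5/11 = 5/11 + A²)
H(1) + Y(27) = (5/11 + 1²) + 51 = (5/11 + 1) + 51 = 16/11 + 51 = 577/11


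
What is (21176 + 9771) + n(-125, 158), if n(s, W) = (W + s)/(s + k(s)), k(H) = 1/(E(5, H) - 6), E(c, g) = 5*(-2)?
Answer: 20641473/667 ≈ 30947.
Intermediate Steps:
E(c, g) = -10
k(H) = -1/16 (k(H) = 1/(-10 - 6) = 1/(-16) = -1/16)
n(s, W) = (W + s)/(-1/16 + s) (n(s, W) = (W + s)/(s - 1/16) = (W + s)/(-1/16 + s))
(21176 + 9771) + n(-125, 158) = (21176 + 9771) + 16*(158 - 125)/(-1 + 16*(-125)) = 30947 + 16*33/(-1 - 2000) = 30947 + 16*33/(-2001) = 30947 + 16*(-1/2001)*33 = 30947 - 176/667 = 20641473/667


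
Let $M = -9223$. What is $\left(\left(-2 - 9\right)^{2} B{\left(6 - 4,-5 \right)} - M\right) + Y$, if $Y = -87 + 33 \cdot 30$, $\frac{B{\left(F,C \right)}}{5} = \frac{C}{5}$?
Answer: $9521$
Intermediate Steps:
$B{\left(F,C \right)} = C$ ($B{\left(F,C \right)} = 5 \frac{C}{5} = C$)
$Y = 903$ ($Y = -87 + 990 = 903$)
$\left(\left(-2 - 9\right)^{2} B{\left(6 - 4,-5 \right)} - M\right) + Y = \left(\left(-2 - 9\right)^{2} \left(-5\right) - -9223\right) + 903 = \left(\left(-11\right)^{2} \left(-5\right) + 9223\right) + 903 = \left(121 \left(-5\right) + 9223\right) + 903 = \left(-605 + 9223\right) + 903 = 8618 + 903 = 9521$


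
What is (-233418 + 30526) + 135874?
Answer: -67018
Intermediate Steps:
(-233418 + 30526) + 135874 = -202892 + 135874 = -67018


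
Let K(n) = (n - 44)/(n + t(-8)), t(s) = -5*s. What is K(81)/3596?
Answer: 37/435116 ≈ 8.5035e-5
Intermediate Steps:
K(n) = (-44 + n)/(40 + n) (K(n) = (n - 44)/(n - 5*(-8)) = (-44 + n)/(n + 40) = (-44 + n)/(40 + n))
K(81)/3596 = ((-44 + 81)/(40 + 81))/3596 = (37/121)*(1/3596) = 37/435116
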